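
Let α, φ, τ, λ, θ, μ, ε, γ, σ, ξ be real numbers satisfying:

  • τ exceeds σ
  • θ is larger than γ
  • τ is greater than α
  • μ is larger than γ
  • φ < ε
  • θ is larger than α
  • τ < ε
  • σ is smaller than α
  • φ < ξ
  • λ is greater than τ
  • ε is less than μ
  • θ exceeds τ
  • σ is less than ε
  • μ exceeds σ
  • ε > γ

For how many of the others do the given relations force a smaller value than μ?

6

Directly below μ: σ, γ, ε.
One step further: φ, τ (5 so far).
One step further: α (6 so far).
No other element is forced below μ by the given relations, so the count is 6.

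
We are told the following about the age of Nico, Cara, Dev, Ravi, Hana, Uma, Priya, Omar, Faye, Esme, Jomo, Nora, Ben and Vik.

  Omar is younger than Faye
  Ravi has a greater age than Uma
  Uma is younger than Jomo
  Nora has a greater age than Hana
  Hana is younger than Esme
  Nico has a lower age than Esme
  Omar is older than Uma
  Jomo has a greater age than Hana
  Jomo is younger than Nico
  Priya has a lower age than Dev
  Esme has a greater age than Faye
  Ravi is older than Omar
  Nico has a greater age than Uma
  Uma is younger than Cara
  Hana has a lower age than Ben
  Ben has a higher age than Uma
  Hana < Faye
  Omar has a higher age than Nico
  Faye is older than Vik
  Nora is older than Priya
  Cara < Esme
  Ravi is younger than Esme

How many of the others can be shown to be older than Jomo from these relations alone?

Directly above Jomo: Nico.
One step further: Omar, Esme (3 so far).
One step further: Ravi, Faye (5 so far).
Nothing else is reachable above Jomo; 5 in all.

5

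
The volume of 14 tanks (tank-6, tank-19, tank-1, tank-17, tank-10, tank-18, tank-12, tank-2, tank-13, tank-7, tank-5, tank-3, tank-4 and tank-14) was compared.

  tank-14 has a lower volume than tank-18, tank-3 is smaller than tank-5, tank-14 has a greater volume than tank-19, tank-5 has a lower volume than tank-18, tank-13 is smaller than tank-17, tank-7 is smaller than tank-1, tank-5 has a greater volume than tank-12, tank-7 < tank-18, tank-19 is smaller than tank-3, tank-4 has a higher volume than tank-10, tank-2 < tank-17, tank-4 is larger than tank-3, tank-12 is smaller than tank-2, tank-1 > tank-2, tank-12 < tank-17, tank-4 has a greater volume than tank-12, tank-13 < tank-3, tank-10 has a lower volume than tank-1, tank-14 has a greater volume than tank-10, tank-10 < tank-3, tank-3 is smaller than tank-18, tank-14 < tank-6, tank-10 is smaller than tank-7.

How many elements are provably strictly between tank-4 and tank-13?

The relations place tank-13 below tank-4. An element lies strictly between them when it is forced above tank-13 and also forced below tank-4.
Above tank-13: {tank-3, tank-5, tank-18, tank-17}. Below tank-4: {tank-10, tank-19, tank-12, tank-3}.
Intersection: {tank-3} — 1.

1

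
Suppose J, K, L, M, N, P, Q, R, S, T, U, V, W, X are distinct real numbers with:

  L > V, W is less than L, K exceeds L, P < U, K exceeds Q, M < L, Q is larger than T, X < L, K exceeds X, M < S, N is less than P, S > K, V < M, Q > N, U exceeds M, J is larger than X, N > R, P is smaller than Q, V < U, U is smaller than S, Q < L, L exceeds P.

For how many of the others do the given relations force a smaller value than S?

12

The elements the relations force below S are X, V, R, N, T, M, W, P, Q, L, U, K — no chain reaches any other.
That is 12.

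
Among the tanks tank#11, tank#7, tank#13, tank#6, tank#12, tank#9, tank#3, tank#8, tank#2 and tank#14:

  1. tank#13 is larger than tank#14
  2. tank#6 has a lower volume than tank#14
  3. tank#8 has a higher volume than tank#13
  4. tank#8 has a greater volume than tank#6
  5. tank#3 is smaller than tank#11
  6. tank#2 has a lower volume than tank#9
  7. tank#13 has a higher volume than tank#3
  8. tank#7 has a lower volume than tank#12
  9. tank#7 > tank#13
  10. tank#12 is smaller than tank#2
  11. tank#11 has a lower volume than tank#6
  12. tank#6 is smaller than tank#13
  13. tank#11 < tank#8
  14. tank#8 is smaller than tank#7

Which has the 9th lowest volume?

Piecing the relations together gives one ordering: tank#3 < tank#11 < tank#6 < tank#14 < tank#13 < tank#8 < tank#7 < tank#12 < tank#2 < tank#9.
The 9th smallest is tank#2.

tank#2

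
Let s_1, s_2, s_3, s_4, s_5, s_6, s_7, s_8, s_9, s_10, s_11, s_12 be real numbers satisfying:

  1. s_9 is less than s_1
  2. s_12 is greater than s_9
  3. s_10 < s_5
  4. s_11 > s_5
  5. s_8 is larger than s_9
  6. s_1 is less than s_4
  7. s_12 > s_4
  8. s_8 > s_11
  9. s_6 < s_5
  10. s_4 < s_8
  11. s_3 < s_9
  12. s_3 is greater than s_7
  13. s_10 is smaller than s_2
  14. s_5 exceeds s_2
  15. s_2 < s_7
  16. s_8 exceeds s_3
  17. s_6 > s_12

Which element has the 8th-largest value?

s_9

Chaining the given pairs: s_10 < s_2 < s_7 < s_3 < s_9 < s_1 < s_4 < s_12 < s_6 < s_5 < s_11 < s_8.
The 8th largest is s_9.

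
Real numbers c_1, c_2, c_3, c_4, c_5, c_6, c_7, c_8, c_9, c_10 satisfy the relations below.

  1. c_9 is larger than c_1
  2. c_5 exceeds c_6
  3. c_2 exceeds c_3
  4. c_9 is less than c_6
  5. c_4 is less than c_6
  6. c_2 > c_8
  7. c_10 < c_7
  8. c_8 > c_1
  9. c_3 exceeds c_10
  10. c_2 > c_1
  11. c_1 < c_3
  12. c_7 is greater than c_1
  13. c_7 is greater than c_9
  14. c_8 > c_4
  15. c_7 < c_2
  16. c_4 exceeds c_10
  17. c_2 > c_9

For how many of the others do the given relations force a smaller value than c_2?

7

Directly below c_2: c_1, c_8, c_9, c_3, c_7.
One step further: c_10, c_4 (7 so far).
No other element is forced below c_2 by the given relations, so the count is 7.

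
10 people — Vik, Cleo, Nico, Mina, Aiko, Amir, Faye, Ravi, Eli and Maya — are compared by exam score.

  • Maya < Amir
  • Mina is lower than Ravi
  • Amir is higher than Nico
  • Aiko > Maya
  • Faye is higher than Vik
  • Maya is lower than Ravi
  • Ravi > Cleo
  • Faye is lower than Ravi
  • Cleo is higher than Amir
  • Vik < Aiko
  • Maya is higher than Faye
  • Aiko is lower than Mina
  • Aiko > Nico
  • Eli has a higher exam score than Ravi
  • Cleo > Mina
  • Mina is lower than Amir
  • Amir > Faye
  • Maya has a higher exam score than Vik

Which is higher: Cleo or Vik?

Following the relations from Vik: Vik < Maya < Aiko < Mina < Amir < Cleo.
So Vik < Cleo; Cleo is the higher of the two.

Cleo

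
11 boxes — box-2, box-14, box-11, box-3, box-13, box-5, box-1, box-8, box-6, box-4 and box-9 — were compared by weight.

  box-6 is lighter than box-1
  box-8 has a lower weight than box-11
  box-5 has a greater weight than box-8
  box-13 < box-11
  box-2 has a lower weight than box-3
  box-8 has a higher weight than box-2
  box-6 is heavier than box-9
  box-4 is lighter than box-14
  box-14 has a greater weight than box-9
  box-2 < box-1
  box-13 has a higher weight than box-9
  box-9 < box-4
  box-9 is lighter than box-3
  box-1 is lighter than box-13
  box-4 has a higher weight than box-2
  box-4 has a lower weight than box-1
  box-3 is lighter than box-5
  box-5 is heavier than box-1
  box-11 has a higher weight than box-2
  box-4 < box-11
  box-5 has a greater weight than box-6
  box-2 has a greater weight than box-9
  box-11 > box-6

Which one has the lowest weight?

box-9

Chaining upward from box-9: directly above it, box-2, box-6, box-4, box-14, box-3, box-13; then box-8, box-1, box-11, box-5.
That covers every other element, and nothing is given below box-9, so box-9 is the lowest weight.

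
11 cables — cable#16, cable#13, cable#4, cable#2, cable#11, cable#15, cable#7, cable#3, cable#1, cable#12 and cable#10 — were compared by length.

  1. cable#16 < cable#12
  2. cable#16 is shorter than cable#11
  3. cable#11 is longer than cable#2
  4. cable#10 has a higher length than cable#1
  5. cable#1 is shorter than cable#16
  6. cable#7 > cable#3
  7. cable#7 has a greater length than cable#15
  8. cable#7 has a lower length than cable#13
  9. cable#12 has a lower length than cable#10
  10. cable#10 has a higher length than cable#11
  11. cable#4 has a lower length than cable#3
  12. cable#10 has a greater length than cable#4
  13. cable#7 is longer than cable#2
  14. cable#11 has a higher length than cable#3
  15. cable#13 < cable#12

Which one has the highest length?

cable#10

Chaining downward from cable#10: directly below it, cable#4, cable#1, cable#12, cable#11; then cable#3, cable#16, cable#2, cable#13; then cable#7; then cable#15.
That covers every other element, and nothing is given above cable#10, so cable#10 is the highest length.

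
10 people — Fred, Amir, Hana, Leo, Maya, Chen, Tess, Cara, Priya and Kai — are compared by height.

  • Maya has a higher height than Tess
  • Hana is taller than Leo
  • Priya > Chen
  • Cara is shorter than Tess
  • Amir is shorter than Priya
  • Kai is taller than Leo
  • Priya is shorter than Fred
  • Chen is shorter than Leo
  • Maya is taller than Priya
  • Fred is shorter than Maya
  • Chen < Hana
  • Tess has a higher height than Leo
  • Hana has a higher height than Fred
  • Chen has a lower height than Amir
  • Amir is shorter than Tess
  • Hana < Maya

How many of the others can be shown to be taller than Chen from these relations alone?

8

From Chen the given relations immediately reach Leo, Amir, Priya, Hana.
From those, Kai, Tess, Fred, Maya — 8 in total.
No other element is forced above Chen by the given relations, so the count is 8.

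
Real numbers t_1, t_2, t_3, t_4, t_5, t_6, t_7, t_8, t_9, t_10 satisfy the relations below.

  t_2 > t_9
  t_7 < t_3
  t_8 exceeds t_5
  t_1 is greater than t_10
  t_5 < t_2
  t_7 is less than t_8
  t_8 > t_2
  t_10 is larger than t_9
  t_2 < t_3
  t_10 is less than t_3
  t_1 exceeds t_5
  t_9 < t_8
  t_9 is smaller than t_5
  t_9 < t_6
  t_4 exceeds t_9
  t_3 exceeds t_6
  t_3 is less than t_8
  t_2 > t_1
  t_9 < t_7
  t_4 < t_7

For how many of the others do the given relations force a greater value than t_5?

From t_5 the given relations immediately reach t_1, t_2, t_8.
From those, t_3 — 4 in total.
No other element is forced above t_5 by the given relations, so the count is 4.

4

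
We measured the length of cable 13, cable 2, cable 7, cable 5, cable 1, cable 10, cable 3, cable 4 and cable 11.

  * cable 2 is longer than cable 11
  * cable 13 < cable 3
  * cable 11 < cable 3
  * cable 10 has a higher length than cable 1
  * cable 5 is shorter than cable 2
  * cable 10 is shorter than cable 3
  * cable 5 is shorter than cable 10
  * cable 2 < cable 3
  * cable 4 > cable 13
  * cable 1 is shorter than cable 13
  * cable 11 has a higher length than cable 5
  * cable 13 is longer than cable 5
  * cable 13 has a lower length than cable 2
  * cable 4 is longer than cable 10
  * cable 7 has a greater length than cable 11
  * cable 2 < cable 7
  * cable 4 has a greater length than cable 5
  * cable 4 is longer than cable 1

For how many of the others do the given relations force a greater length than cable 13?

4

The elements the relations force above cable 13 are cable 2, cable 3, cable 4, cable 7 — no chain reaches any other.
That is 4.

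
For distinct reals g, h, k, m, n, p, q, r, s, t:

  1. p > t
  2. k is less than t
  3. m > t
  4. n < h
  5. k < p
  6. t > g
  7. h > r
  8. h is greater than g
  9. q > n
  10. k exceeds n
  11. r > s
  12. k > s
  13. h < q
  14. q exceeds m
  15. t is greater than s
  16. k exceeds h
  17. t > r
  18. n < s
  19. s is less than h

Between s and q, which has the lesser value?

s

s < r and r < h give s < h.
With h < k: s < r < h < k.
With k < t: s < r < h < k < t.
Then t < m extends the chain to m.
Then m < q extends the chain to q.
So s < q; s is the smaller of the two.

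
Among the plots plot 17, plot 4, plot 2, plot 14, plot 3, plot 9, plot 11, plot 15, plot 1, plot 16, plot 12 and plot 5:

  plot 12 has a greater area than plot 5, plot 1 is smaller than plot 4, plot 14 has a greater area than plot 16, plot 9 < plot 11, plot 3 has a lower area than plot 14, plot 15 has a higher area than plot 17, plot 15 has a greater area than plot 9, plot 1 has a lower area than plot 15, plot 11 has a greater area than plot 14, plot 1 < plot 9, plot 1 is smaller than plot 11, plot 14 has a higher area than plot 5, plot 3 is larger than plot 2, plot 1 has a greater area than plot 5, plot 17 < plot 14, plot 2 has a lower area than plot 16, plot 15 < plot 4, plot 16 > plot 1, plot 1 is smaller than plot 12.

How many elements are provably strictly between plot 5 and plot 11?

4

Chaining upward from plot 5 reaches: plot 1, plot 12, plot 9, plot 16, plot 14, plot 15, plot 4.
Chaining downward from plot 11 reaches: plot 2, plot 3, plot 1, plot 17, plot 9, plot 16, plot 14.
Strictly between plot 5 and plot 11 are those in both lists: plot 1, plot 9, plot 16, plot 14 — 4 elements.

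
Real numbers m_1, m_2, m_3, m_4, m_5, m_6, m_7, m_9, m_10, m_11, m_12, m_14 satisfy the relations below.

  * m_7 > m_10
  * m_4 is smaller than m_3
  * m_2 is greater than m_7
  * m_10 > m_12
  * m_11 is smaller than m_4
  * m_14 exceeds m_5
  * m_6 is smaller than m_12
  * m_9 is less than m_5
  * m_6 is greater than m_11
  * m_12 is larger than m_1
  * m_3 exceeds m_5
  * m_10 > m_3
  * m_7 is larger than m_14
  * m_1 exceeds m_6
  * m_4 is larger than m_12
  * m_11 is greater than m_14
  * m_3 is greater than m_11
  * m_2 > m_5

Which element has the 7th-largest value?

m_1

Chaining the given pairs: m_9 < m_5 < m_14 < m_11 < m_6 < m_1 < m_12 < m_4 < m_3 < m_10 < m_7 < m_2.
Counting 7 from the largest end gives m_1.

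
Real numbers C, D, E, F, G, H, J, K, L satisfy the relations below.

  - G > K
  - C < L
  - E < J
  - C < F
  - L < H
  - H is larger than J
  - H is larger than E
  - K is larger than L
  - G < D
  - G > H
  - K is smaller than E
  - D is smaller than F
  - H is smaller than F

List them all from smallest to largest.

C < L < K < E < J < H < G < D < F

Each adjacent pair is fixed by a given relation: C < L; L < K; K < E; E < J; J < H; H < G; G < D; D < F. Chaining them end to end gives the full order.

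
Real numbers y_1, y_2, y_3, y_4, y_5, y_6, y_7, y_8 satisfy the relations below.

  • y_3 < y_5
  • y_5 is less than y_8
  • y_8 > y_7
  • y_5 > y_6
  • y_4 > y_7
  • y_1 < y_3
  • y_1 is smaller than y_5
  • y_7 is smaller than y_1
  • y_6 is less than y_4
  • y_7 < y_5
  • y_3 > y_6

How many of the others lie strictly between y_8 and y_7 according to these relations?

3

Chaining upward from y_7 reaches: y_1, y_4, y_3, y_5.
Chaining downward from y_8 reaches: y_6, y_1, y_3, y_5.
Strictly between y_7 and y_8 are those in both lists: y_1, y_3, y_5 — 3 elements.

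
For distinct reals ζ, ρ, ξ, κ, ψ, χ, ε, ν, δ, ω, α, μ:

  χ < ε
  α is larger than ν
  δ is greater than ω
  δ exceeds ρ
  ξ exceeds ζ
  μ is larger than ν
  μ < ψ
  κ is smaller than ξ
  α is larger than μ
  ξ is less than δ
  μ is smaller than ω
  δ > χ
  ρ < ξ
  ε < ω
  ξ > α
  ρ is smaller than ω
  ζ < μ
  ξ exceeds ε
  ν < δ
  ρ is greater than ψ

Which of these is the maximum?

δ

χ is not greatest since χ < δ; ζ is not greatest since ζ < μ; κ is not greatest since κ < ξ; ν is not greatest since ν < μ; μ is not greatest since μ < ω; ψ is not greatest since ψ < ρ; α is not greatest since α < ξ; ε is not greatest since ε < ξ; ρ is not greatest since ρ < ω; ω is not greatest since ω < δ; ξ is not greatest since ξ < δ.
Only δ has nothing above it, so δ is the maximum.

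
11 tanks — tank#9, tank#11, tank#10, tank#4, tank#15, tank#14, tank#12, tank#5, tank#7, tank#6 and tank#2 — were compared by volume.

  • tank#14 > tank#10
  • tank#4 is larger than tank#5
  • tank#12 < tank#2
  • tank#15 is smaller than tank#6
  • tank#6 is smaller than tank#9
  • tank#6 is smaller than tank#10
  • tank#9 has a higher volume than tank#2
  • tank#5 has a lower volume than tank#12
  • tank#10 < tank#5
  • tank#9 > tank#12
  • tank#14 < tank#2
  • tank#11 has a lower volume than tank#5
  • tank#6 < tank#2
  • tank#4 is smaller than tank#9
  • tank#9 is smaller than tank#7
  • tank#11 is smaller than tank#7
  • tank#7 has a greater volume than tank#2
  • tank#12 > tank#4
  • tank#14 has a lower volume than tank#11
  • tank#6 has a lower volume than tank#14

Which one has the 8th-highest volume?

Piecing the relations together gives one ordering: tank#15 < tank#6 < tank#10 < tank#14 < tank#11 < tank#5 < tank#4 < tank#12 < tank#2 < tank#9 < tank#7.
Counting 8 from the largest end gives tank#14.

tank#14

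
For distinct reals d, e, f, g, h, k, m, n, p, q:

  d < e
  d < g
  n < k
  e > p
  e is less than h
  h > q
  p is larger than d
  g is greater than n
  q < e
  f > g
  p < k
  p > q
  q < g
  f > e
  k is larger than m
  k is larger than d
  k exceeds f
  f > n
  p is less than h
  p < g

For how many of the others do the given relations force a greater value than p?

The elements the relations force above p are e, g, h, f, k — no chain reaches any other.
That is 5.

5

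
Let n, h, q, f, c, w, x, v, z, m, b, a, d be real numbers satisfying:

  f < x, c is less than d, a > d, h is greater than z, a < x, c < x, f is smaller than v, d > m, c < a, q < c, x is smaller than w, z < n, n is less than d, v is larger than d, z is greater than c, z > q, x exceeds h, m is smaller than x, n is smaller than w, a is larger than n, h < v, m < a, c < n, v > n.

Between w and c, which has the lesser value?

c < z and z < n give c < n.
With n < d: c < z < n < d.
With d < a: c < z < n < d < a.
With a < x: c < z < n < d < a < x.
Then x < w extends the chain to w.
So c < w; c is the smaller of the two.

c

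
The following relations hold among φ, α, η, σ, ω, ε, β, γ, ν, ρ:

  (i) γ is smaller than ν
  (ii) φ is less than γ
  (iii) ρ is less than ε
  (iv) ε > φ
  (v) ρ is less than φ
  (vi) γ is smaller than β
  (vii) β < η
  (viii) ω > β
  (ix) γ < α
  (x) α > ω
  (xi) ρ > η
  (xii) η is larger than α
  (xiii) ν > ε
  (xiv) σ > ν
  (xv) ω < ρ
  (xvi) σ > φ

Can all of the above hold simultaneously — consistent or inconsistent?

inconsistent

We have φ < γ stated directly, yet also γ < β < ω < α < η < ρ < φ by chaining the others — so γ < φ. Contradiction.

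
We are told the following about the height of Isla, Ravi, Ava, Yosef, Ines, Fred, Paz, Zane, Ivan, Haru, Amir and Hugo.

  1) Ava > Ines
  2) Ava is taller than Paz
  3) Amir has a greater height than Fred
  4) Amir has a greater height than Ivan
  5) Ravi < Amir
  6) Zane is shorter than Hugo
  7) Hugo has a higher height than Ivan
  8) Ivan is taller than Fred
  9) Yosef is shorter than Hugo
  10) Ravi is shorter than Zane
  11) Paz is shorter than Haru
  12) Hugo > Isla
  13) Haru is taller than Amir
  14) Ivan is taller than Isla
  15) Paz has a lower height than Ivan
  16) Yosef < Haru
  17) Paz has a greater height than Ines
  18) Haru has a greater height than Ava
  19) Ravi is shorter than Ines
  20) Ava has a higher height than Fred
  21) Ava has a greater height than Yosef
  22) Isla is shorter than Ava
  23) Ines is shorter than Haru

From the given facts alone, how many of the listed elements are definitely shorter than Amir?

The elements the relations force below Amir are Ravi, Isla, Ines, Paz, Fred, Ivan — no chain reaches any other.
That is 6.

6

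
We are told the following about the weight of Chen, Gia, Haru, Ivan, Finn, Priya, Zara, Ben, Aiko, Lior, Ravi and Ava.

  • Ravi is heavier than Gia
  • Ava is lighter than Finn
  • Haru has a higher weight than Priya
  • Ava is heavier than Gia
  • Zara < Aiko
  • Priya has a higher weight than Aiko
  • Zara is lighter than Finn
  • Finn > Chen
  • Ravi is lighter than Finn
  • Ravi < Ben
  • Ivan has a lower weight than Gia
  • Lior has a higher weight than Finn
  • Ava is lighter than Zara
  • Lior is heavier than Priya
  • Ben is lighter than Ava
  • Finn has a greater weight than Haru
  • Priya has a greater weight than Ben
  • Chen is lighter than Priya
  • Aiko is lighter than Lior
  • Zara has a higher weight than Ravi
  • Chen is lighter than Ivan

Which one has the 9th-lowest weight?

The consecutive relations fix a unique order: Chen < Ivan < Gia < Ravi < Ben < Ava < Zara < Aiko < Priya < Haru < Finn < Lior.
The 9th smallest is Priya.

Priya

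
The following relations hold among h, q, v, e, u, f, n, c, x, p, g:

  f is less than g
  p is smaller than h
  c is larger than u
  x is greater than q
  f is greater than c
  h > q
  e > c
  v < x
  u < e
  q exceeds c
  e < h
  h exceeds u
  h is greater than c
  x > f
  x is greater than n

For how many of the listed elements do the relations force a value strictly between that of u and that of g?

Chaining upward from u reaches: c, f, q, e, h, x.
Chaining downward from g reaches: c, f.
Strictly between u and g are those in both lists: c, f — 2 elements.

2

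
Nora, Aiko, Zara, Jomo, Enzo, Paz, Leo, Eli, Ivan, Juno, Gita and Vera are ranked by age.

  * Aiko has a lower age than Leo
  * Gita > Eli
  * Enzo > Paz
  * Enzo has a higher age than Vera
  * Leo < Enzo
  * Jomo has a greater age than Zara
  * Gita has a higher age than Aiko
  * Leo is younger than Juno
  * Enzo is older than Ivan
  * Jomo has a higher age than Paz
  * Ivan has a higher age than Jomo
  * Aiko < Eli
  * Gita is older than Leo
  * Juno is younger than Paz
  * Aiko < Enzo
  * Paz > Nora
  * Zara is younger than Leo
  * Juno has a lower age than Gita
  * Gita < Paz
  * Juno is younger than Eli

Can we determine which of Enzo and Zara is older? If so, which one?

Enzo

Zara < Leo < Juno < Eli < Gita < Paz < Jomo < Ivan < Enzo, by transitivity through Leo, Juno, Eli, Gita, Paz, Jomo, Ivan.
So Enzo is older.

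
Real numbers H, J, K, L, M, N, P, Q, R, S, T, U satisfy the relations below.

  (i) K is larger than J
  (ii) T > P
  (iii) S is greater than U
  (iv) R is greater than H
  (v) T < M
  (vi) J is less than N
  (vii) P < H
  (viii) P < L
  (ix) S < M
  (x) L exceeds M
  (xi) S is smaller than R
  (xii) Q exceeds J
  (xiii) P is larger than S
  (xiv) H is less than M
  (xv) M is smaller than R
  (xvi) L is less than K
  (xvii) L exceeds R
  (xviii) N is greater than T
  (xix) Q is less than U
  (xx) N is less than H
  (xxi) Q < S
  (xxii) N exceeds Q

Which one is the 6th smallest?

Chaining the given pairs: J < Q < U < S < P < T < N < H < M < R < L < K.
Counting 6 from the smallest end gives T.

T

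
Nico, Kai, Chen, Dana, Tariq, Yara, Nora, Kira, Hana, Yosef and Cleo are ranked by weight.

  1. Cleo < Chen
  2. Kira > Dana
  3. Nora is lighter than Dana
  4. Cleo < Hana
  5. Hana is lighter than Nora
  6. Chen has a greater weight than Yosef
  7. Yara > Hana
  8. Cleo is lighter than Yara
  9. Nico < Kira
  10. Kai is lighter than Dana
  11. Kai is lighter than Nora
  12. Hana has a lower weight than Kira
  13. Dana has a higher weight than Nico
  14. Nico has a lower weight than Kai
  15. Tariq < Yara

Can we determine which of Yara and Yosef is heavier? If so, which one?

Following every chain through Yosef: above Yosef we get Chen.
Yara is not reached, and no chain runs the other way from Yara to Yosef.
So the given relations leave the order of Yosef and Yara undetermined.

undetermined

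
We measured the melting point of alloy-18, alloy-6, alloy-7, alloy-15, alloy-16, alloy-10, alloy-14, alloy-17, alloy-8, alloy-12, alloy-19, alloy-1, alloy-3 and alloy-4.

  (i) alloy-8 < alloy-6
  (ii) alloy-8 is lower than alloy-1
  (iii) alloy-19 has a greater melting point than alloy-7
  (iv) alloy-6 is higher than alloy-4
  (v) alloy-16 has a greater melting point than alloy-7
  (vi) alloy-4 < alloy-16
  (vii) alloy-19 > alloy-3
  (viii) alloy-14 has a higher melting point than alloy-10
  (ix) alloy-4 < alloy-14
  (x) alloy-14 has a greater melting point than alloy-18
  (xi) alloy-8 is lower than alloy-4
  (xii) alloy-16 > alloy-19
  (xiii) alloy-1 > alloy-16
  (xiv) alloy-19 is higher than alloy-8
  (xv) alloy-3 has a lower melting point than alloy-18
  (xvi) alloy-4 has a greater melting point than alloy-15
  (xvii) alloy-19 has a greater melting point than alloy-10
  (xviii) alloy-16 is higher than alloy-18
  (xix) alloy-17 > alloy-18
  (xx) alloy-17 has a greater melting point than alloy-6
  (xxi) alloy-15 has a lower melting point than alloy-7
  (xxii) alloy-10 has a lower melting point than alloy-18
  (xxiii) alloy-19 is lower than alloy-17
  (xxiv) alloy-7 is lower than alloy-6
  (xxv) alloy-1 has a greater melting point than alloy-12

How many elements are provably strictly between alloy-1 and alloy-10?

3

Chaining upward from alloy-10 reaches: alloy-18, alloy-14, alloy-19, alloy-16, alloy-17.
Chaining downward from alloy-1 reaches: alloy-15, alloy-3, alloy-7, alloy-8, alloy-18, alloy-4, alloy-12, alloy-19, alloy-16.
Strictly between alloy-10 and alloy-1 are those in both lists: alloy-18, alloy-19, alloy-16 — 3 elements.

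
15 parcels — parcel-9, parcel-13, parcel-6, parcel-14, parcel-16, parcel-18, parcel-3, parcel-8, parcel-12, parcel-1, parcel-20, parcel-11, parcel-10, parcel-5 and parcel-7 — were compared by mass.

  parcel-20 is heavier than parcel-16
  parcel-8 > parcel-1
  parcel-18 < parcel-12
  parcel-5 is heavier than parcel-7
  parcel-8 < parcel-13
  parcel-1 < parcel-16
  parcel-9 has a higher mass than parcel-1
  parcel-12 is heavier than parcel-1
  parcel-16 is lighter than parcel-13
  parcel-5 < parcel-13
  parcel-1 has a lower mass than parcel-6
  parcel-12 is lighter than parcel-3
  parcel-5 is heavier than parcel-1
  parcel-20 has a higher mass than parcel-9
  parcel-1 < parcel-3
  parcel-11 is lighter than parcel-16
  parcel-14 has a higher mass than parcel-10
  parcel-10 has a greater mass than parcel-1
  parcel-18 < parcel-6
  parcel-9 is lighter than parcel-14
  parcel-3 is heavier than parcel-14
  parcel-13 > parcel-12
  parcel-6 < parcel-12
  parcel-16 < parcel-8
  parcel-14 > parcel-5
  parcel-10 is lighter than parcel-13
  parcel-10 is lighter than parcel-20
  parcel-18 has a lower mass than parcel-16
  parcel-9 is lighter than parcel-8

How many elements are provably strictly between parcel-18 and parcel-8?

The relations place parcel-18 below parcel-8. An element lies strictly between them when it is forced above parcel-18 and also forced below parcel-8.
Above parcel-18: {parcel-6, parcel-16, parcel-12, parcel-20, parcel-3, parcel-13}. Below parcel-8: {parcel-11, parcel-1, parcel-9, parcel-16}.
Intersection: {parcel-16} — 1.

1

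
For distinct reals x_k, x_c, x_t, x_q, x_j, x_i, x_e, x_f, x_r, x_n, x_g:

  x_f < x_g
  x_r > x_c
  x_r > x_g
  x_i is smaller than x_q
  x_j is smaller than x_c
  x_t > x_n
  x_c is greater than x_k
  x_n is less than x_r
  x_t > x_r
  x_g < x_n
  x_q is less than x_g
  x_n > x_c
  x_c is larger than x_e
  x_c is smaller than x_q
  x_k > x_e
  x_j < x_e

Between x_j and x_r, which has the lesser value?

x_j

x_j < x_e and x_e < x_k give x_j < x_k.
With x_k < x_c: x_j < x_e < x_k < x_c.
With x_c < x_q: x_j < x_e < x_k < x_c < x_q.
Then x_q < x_g extends the chain to x_g.
Then x_g < x_n extends the chain to x_n.
With x_n < x_r: x_j < x_e < x_k < x_c < x_q < x_g < x_n < x_r.
So x_j < x_r; x_j is the smaller of the two.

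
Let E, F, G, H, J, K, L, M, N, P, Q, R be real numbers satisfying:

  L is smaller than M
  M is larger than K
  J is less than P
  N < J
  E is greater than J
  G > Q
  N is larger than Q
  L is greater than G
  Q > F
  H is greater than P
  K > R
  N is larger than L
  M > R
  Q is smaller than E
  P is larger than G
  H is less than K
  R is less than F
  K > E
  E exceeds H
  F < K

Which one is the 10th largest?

Q

The consecutive relations fix a unique order: R < F < Q < G < L < N < J < P < H < E < K < M.
Counting 10 from the largest end gives Q.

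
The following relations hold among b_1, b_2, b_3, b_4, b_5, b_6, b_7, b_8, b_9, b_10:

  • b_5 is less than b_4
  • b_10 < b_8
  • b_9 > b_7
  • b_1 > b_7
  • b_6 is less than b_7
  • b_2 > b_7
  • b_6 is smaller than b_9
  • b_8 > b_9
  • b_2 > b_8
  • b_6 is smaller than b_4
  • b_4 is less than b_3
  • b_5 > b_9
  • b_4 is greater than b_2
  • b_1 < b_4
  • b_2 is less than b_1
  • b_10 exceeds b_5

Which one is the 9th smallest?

b_4

Chaining the given pairs: b_6 < b_7 < b_9 < b_5 < b_10 < b_8 < b_2 < b_1 < b_4 < b_3.
The 9th smallest is b_4.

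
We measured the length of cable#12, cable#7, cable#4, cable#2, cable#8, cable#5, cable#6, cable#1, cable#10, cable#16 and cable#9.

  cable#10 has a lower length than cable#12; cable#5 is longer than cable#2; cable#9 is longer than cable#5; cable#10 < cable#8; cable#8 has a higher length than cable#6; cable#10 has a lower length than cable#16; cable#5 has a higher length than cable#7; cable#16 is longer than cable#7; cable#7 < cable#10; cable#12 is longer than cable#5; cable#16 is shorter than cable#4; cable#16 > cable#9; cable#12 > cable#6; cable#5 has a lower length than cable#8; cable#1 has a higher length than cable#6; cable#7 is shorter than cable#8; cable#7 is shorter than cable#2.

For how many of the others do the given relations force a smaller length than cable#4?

6

Directly below cable#4: cable#16.
One step further: cable#7, cable#9, cable#10 (4 so far).
One step further: cable#5 (5 so far).
One step further: cable#2 (6 so far).
No other element is forced below cable#4 by the given relations, so the count is 6.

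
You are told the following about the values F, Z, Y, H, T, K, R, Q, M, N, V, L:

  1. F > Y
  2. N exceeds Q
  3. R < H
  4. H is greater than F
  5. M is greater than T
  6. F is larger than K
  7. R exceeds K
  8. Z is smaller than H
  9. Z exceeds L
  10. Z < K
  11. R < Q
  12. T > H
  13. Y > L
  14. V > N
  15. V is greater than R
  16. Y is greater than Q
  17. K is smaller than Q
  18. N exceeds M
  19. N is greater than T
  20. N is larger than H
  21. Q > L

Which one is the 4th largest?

T

Piecing the relations together gives one ordering: L < Z < K < R < Q < Y < F < H < T < M < N < V.
The 4th largest is T.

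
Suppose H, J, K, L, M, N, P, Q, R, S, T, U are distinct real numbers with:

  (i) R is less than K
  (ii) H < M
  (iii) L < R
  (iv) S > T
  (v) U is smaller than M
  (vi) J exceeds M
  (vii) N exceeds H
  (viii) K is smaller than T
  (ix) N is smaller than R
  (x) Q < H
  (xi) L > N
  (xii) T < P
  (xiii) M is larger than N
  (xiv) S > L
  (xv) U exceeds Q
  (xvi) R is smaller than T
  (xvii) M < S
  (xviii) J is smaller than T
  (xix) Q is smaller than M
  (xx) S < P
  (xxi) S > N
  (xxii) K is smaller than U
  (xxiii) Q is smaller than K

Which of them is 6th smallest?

Piecing the relations together gives one ordering: Q < H < N < L < R < K < U < M < J < T < S < P.
Counting 6 from the smallest end gives K.

K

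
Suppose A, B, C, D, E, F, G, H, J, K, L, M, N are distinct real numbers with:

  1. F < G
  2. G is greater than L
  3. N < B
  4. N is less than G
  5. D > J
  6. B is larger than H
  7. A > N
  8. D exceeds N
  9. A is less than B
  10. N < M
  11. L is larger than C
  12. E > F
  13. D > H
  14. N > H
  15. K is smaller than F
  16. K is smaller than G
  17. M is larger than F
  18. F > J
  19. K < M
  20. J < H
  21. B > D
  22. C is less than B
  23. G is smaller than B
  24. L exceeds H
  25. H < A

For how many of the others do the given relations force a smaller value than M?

5

Directly below M: K, N, F.
One step further: J, H (5 so far).
Nothing else is reachable below M; 5 in all.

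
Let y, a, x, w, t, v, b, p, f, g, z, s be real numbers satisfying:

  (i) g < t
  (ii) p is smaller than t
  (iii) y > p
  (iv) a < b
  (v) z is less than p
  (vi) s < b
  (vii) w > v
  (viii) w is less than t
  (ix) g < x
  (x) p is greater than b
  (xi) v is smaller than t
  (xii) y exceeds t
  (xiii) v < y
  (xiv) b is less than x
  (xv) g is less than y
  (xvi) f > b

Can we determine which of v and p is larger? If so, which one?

Following every chain through v: above v we get w, t, y.
p is not reached, and no chain runs the other way from p to v.
So the given relations leave the order of v and p undetermined.

undetermined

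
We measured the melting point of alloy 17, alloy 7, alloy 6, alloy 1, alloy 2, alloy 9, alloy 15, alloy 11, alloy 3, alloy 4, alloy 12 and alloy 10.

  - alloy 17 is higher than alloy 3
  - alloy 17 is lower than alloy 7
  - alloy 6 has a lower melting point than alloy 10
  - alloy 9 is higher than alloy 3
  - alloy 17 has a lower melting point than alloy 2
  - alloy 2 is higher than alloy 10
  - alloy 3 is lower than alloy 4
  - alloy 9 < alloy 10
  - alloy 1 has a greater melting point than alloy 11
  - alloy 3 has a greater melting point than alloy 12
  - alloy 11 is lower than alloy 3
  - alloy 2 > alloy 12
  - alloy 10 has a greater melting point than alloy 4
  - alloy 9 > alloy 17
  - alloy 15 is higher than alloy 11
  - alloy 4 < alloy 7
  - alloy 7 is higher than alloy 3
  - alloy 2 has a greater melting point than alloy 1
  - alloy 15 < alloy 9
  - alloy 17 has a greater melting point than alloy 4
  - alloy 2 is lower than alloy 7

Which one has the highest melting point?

alloy 7

Chaining downward from alloy 7: directly below it, alloy 3, alloy 4, alloy 17, alloy 2; then alloy 11, alloy 12, alloy 1, alloy 10; then alloy 6, alloy 9; then alloy 15.
That covers every other element, and nothing is given above alloy 7, so alloy 7 is the highest melting point.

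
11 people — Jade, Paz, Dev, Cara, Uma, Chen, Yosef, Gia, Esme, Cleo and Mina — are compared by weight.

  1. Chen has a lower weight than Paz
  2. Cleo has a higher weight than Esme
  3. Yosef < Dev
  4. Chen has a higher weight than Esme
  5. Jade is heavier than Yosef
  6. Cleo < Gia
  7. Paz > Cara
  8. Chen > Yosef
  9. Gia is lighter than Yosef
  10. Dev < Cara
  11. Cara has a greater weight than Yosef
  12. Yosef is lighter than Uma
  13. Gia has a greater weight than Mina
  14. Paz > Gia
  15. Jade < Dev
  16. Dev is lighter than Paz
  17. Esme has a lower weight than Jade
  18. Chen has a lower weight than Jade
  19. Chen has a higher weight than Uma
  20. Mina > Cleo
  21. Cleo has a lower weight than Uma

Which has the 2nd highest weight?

Cara

Piecing the relations together gives one ordering: Esme < Cleo < Mina < Gia < Yosef < Uma < Chen < Jade < Dev < Cara < Paz.
Counting 2 from the largest end gives Cara.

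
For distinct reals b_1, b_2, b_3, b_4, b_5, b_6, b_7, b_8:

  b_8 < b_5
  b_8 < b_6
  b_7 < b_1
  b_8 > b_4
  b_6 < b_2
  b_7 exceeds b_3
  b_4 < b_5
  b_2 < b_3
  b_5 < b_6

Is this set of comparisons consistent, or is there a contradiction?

consistent

Every relation is compatible with b_4 < b_8 < b_5 < b_6 < b_2 < b_3 < b_7 < b_1; the set is consistent.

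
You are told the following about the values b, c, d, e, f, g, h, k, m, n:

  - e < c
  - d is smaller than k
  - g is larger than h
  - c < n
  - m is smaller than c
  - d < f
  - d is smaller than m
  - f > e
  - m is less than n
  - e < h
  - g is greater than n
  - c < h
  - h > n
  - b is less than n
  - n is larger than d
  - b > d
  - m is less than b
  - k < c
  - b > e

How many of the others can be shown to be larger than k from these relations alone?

The elements the relations force above k are c, n, h, g — no chain reaches any other.
That is 4.

4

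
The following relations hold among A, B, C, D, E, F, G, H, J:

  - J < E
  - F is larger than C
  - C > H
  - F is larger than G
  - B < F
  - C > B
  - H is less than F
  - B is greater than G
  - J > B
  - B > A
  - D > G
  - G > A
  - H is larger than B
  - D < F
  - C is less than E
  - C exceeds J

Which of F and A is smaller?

A < G and G < B give A < B.
With B < H: A < G < B < H.
Then H < C extends the chain to C.
With C < F: A < G < B < H < C < F.
So A < F; A is the smaller of the two.

A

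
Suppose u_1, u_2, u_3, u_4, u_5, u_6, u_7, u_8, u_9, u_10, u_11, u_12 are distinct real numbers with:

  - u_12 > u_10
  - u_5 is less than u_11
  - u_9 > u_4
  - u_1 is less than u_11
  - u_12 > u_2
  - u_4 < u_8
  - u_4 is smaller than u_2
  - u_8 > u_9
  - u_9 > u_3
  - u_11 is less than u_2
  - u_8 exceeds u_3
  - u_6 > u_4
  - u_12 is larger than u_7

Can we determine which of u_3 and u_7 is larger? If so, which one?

Following every chain through u_3: above u_3 we get u_9, u_8.
u_7 is not reached, and no chain runs the other way from u_7 to u_3.
So the given relations leave the order of u_3 and u_7 undetermined.

undetermined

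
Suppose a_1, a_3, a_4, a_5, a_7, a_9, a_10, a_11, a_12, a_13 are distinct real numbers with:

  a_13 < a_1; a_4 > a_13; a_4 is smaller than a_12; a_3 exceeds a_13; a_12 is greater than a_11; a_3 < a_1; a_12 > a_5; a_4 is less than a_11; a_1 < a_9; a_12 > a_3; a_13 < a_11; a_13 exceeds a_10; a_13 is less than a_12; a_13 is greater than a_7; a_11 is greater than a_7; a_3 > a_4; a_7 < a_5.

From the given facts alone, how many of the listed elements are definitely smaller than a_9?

From a_9 the given relations immediately reach a_1.
From those, a_13, a_3 — 3 in total.
From those, a_7, a_10, a_4 — 6 in total.
No other element is forced below a_9 by the given relations, so the count is 6.

6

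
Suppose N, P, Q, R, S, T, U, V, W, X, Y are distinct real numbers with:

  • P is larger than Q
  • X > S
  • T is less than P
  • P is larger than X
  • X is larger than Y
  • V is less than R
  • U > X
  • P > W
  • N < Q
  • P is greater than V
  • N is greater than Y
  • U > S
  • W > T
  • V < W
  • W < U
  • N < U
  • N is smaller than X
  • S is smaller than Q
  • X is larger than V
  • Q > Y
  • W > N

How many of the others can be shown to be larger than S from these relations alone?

The elements the relations force above S are Q, X, P, U — no chain reaches any other.
That is 4.

4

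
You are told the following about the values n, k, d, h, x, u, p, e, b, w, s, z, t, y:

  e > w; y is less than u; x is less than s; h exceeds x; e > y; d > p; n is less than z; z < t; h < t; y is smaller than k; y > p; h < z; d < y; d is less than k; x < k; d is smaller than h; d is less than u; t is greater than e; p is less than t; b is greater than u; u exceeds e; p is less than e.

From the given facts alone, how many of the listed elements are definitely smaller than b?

6

From b the given relations immediately reach u.
From those, d, y, e — 4 in total.
From those, p, w — 6 in total.
No other element is forced below b by the given relations, so the count is 6.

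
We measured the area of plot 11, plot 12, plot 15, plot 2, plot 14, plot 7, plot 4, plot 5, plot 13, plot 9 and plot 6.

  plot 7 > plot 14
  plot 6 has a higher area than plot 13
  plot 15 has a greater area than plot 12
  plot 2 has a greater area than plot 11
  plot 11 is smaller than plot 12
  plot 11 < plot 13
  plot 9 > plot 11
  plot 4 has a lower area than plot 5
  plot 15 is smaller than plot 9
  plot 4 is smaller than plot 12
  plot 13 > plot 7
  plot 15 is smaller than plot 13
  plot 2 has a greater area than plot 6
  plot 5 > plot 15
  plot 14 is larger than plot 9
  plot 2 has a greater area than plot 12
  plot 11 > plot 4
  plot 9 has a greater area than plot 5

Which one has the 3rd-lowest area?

plot 12

The consecutive relations fix a unique order: plot 4 < plot 11 < plot 12 < plot 15 < plot 5 < plot 9 < plot 14 < plot 7 < plot 13 < plot 6 < plot 2.
The 3rd smallest is plot 12.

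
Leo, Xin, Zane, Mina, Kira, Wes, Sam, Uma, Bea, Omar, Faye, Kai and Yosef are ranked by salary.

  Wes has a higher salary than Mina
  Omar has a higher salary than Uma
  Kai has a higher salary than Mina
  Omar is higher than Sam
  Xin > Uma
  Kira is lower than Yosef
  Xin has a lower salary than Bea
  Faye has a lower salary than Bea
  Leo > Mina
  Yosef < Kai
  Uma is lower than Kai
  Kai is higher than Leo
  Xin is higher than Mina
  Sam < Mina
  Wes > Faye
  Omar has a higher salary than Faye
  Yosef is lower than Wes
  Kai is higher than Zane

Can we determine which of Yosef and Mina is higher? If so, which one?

undetermined

Following every chain through Mina: above Mina we get Xin, Leo, Bea, Kai, Wes; below Mina we get Sam.
Yosef is not reached, and no chain runs the other way from Yosef to Mina.
So the given relations leave the order of Mina and Yosef undetermined.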